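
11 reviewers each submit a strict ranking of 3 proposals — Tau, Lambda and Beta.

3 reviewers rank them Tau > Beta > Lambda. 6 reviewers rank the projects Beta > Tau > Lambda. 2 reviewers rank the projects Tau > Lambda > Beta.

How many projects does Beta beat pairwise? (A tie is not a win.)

2

Beta against each rival (11 reviewers):
Beta vs Tau: Beta wins 6–5.
Beta vs Lambda: 3+6 = 9 for Beta, 2 for Lambda — Beta by 9–2.
Beta beats Tau, Lambda — 2 pairwise wins.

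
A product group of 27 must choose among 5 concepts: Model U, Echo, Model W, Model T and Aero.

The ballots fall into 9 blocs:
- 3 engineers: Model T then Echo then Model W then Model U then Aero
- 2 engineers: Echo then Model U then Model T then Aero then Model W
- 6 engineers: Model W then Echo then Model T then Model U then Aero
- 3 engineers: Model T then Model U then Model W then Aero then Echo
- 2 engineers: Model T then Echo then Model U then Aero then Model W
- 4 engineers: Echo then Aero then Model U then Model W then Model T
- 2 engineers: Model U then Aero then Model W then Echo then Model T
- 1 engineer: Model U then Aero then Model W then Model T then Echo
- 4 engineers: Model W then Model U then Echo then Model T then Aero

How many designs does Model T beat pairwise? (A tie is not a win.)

2

Model T against each rival (27 engineers):
Model T vs Model U: Model T preferred on 3+6+3+2 = 14 ballots; Model T wins 14–13.
Model T–Echo: Echo 18–9.
Model T vs Model W: Model W wins 17–10.
Model T vs Aero: Model T preferred on 3+2+6+3+2+4 = 20 ballots; Model T wins 20–7.
Model T beats Model U, Aero; loses to Echo, Model W — 2 pairwise wins.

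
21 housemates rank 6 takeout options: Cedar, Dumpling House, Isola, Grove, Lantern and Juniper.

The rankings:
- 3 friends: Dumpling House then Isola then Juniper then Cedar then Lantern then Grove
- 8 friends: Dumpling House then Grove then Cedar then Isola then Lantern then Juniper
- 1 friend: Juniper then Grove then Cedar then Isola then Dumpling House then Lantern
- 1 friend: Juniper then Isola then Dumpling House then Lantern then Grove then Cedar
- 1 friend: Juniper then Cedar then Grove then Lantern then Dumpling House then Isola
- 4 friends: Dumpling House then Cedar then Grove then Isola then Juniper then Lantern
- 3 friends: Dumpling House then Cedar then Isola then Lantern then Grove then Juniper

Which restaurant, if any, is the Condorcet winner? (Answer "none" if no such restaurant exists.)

Dumpling House

Check each pair by majority over 21 ballots:
Cedar vs Dumpling House: 2 to 19, Dumpling House.
Cedar vs Isola: 17 to 4, Cedar.
Cedar vs Grove: Cedar preferred on 3+1+4+3 = 11 ballots; Cedar wins 11–10.
Cedar vs Lantern: 20 to 1, Cedar.
Cedar vs Juniper: Cedar preferred on 8+4+3 = 15 ballots; Cedar wins 15–6.
Dumpling House vs Isola: 19 to 2, Dumpling House.
Dumpling House vs Grove: 3+8+1+4+3 = 19 for Dumpling House, 2 for Grove — Dumpling House by 19–2.
Dumpling House vs Lantern: Dumpling House preferred on 3+8+1+1+4+3 = 20 ballots; Dumpling House wins 20–1.
Dumpling House vs Juniper: Dumpling House preferred on 3+8+4+3 = 18 ballots; Dumpling House wins 18–3.
Isola vs Grove: 7 to 14, Grove.
Isola vs Lantern: Isola preferred on 3+8+1+1+4+3 = 20 ballots; Isola wins 20–1.
Isola vs Juniper: Isola is ranked higher on 3+8+4+3 = 18 ballots, Juniper on 3. Isola wins 18–3.
Grove vs Lantern: 14 to 7, Grove.
Grove vs Juniper: 8+4+3 = 15 for Grove, 6 for Juniper — Grove by 15–6.
Lantern vs Juniper: Lantern is ranked higher on 8+3 = 11 ballots, Juniper on 10. Lantern wins 11–10.
Only Dumpling House has no losses; Dumpling House is the Condorcet winner.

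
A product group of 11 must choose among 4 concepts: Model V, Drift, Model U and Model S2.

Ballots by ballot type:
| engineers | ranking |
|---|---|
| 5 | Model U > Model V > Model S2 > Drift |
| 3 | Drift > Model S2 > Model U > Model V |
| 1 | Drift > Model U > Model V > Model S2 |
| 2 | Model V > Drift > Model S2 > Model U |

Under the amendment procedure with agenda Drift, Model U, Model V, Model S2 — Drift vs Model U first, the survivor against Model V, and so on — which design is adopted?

Round 1: Drift vs Model U — 6–5, Drift advances.
Round 2: Drift vs Model V — 4–7, Model V advances.
Round 3: Model V vs Model S2 — 8–3, Model V advances.
Model V survives the agenda.

Model V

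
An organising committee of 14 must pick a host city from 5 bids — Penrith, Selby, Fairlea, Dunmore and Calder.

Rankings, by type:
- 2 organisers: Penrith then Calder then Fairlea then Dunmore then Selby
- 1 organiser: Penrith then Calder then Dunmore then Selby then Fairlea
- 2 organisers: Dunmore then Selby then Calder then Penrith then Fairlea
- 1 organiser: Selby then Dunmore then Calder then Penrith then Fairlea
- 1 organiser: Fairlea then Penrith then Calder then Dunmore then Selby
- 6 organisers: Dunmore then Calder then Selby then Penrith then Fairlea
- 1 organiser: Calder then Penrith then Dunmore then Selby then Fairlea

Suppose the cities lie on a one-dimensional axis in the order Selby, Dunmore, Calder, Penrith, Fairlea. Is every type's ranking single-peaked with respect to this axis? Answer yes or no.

Axis positions: Selby=1, Dunmore=2, Calder=3, Penrith=4, Fairlea=5.
Type 1 (peak Penrith at position 4): ranking walks positions 4-3-5-2-1, expanding outward from the peak — single-peaked.
Type 2 (peak Penrith at position 4): ranking walks positions 4-3-2-1-5, expanding outward from the peak — single-peaked.
Type 3 (peak Dunmore at position 2): ranking walks positions 2-1-3-4-5, expanding outward from the peak — single-peaked.
Type 4 (peak Selby at position 1): ranking walks positions 1-2-3-4-5, expanding outward from the peak — single-peaked.
Type 5 (peak Fairlea at position 5): ranking walks positions 5-4-3-2-1, expanding outward from the peak — single-peaked.
Type 6 (peak Dunmore at position 2): ranking walks positions 2-3-1-4-5, expanding outward from the peak — single-peaked.
Type 7 (peak Calder at position 3): ranking walks positions 3-4-2-1-5, expanding outward from the peak — single-peaked.
Every ranking is single-peaked on this axis.

yes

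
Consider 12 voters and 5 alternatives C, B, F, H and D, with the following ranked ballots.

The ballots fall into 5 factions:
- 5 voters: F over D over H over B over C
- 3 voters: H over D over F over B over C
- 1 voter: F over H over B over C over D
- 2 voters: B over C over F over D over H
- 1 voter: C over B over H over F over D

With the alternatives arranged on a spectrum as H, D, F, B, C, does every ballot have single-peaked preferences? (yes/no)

no

Axis positions: H=1, D=2, F=3, B=4, C=5.
Faction 1 (peak F at position 3): ranking walks positions 3-2-1-4-5, expanding outward from the peak — single-peaked.
Faction 2 (peak H at position 1): ranking walks positions 1-2-3-4-5, expanding outward from the peak — single-peaked.
Faction 3: ranking walks positions 3-1-4-5-2; H is ranked above D even though D lies between H and the peak F on the axis — preferences dip and rise again. Not single-peaked.
Faction 4 (peak B at position 4): ranking walks positions 4-5-3-2-1, expanding outward from the peak — single-peaked.
Faction 5: ranking walks positions 5-4-1-3-2; H is ranked above F even though F lies between H and the peak C on the axis — preferences dip and rise again. Not single-peaked.
Faction 3 violates single-peakedness, so the profile is not single-peaked on this axis.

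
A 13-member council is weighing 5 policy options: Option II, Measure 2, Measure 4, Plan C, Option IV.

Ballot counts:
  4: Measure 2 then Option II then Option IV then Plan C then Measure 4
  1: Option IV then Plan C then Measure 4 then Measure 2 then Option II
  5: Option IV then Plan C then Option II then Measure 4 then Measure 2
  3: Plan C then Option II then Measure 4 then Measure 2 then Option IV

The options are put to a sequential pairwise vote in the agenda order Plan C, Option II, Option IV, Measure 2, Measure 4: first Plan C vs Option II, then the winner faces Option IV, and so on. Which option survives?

Round 1: Plan C vs Option II — 9–4, Plan C advances.
Round 2: Plan C vs Option IV — 3–10, Option IV advances.
Round 3: Option IV vs Measure 2 — 6–7, Measure 2 advances.
Round 4: Measure 2 vs Measure 4 — 4–9, Measure 4 advances.
The agenda winner is Measure 4.

Measure 4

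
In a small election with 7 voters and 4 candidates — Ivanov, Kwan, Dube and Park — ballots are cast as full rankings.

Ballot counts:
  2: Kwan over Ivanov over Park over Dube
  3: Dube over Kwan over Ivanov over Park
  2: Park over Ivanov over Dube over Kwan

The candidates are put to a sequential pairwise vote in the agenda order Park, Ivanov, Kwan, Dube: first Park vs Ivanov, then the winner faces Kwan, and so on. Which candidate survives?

Dube

Round 1: Park vs Ivanov — 2–5, Ivanov advances.
Round 2: Ivanov vs Kwan — 2–5, Kwan advances.
Round 3: Kwan vs Dube — 2–5, Dube advances.
Dube survives the agenda.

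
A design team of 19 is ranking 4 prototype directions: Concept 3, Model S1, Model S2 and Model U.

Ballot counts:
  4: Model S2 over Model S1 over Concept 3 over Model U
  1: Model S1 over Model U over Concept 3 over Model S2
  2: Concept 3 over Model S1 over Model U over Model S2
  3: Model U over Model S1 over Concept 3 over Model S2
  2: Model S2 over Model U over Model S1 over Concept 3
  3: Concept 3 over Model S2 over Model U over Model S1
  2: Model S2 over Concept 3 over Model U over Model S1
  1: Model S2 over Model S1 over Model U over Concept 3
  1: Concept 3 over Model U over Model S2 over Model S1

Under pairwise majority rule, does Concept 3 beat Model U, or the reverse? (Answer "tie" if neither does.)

Ballots ranking Concept 3 above Model U: 4 + 2 + 3 + 2 + 1 = 12.
Ballots ranking Model U above Concept 3: 19 − 12 = 7.
Concept 3 wins the head-to-head 12–7.

Concept 3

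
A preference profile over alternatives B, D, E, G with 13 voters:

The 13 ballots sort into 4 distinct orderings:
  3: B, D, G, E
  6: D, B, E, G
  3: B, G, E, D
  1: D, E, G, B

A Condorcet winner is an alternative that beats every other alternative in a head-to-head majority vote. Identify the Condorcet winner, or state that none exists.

Head-to-head results (13 voters):
B vs D: B is ranked higher on 3+3 = 6 ballots, D on 7. D wins 7–6.
B vs E: 3+6+3 = 12 for B, 1 for E — B by 12–1.
B vs G: 3+6+3 = 12 for B, 1 for G — B by 12–1.
D vs E: D preferred on 3+6+1 = 10 ballots; D wins 10–3.
D vs G: D preferred on 3+6+1 = 10 ballots; D wins 10–3.
E vs G: 6+1 = 7 for E, 6 for G — E by 7–6.
D beats each of B, E, G — D is the Condorcet winner.

D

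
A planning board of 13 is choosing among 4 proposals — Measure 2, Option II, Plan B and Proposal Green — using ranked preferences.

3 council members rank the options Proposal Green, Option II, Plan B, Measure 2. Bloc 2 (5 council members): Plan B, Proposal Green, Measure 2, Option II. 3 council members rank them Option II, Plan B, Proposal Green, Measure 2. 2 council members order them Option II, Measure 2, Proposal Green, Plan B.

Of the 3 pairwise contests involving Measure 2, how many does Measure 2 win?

0

Measure 2 against each rival (13 council members):
Measure 2–Option II: Option II 8–5.
Measure 2 vs Plan B: Measure 2 preferred on 2 ballots; Plan B wins 11–2.
Measure 2 vs Proposal Green: Proposal Green wins 11–2.
Measure 2 beats no one; loses to Option II, Plan B, Proposal Green — 0 pairwise wins.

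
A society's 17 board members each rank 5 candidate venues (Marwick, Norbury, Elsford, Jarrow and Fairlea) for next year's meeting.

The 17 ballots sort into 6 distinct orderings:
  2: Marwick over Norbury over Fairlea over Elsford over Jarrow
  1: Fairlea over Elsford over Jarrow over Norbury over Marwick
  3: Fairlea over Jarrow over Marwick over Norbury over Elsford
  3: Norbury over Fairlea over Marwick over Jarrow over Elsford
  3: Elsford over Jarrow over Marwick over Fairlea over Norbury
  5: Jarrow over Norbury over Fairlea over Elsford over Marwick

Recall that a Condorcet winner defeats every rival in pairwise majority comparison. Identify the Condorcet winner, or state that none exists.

Pairwise majorities:
Marwick vs Norbury: Norbury wins 9–8.
Marwick–Elsford: Elsford 9–8.
Marwick vs Jarrow: Jarrow, 12–5.
Marwick vs Fairlea: Fairlea, 12–5.
Norbury–Elsford: Norbury 13–4.
Norbury–Jarrow: Jarrow 12–5.
Norbury vs Fairlea: Norbury, 10–7.
Elsford–Jarrow: Jarrow 11–6.
Elsford vs Fairlea: Fairlea, 14–3.
Jarrow–Fairlea: Fairlea 9–8.
Each city drops at least one matchup (Marwick loses to Norbury; Norbury loses to Jarrow; Elsford loses to Norbury; Jarrow loses to Fairlea; Fairlea loses to Norbury); the cycle Norbury > Fairlea > Jarrow > Norbury rules out a Condorcet winner.

none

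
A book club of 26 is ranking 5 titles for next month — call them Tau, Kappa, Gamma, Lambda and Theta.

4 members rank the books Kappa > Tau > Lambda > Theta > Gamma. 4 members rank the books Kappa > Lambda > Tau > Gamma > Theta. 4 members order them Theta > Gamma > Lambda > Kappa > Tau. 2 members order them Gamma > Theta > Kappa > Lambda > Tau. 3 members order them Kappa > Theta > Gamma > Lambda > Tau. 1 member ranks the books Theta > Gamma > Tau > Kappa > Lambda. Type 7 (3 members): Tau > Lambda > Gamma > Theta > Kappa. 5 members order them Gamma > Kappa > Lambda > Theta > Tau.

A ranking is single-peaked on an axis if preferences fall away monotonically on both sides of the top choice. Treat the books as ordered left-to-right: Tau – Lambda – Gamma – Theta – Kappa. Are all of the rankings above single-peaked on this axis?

Axis positions: Tau=1, Lambda=2, Gamma=3, Theta=4, Kappa=5.
Type 1: ranking walks positions 5-1-2-4-3; Tau is ranked above Theta even though Theta lies between Tau and the peak Kappa on the axis — preferences dip and rise again. Not single-peaked.
Type 2: ranking walks positions 5-2-1-3-4; Lambda is ranked above Theta even though Theta lies between Lambda and the peak Kappa on the axis — preferences dip and rise again. Not single-peaked.
Type 3 (peak Theta at position 4): ranking walks positions 4-3-2-5-1, expanding outward from the peak — single-peaked.
Type 4 (peak Gamma at position 3): ranking walks positions 3-4-5-2-1, expanding outward from the peak — single-peaked.
Type 5 (peak Kappa at position 5): ranking walks positions 5-4-3-2-1, expanding outward from the peak — single-peaked.
Type 6: ranking walks positions 4-3-1-5-2; Tau is ranked above Lambda even though Lambda lies between Tau and the peak Theta on the axis — preferences dip and rise again. Not single-peaked.
Type 7 (peak Tau at position 1): ranking walks positions 1-2-3-4-5, expanding outward from the peak — single-peaked.
Type 8: ranking walks positions 3-5-2-4-1; Kappa is ranked above Theta even though Theta lies between Kappa and the peak Gamma on the axis — preferences dip and rise again. Not single-peaked.
Type 1 violates single-peakedness, so the profile is not single-peaked on this axis.

no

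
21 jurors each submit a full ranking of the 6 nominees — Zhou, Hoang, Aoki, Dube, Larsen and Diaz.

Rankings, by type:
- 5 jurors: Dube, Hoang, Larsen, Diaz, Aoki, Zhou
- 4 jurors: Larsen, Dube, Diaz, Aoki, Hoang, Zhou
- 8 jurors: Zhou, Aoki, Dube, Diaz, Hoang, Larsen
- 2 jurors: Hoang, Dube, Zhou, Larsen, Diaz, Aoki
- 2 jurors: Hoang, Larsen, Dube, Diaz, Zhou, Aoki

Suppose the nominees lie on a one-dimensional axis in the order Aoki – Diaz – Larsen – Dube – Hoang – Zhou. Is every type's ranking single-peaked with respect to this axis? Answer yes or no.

no

Axis positions: Aoki=1, Diaz=2, Larsen=3, Dube=4, Hoang=5, Zhou=6.
Type 1 (peak Dube at position 4): ranking walks positions 4-5-3-2-1-6, expanding outward from the peak — single-peaked.
Type 2 (peak Larsen at position 3): ranking walks positions 3-4-2-1-5-6, expanding outward from the peak — single-peaked.
Type 3: ranking walks positions 6-1-4-2-5-3; Aoki is ranked above Hoang even though Hoang lies between Aoki and the peak Zhou on the axis — preferences dip and rise again. Not single-peaked.
Type 4 (peak Hoang at position 5): ranking walks positions 5-4-6-3-2-1, expanding outward from the peak — single-peaked.
Type 5: ranking walks positions 5-3-4-2-6-1; Larsen is ranked above Dube even though Dube lies between Larsen and the peak Hoang on the axis — preferences dip and rise again. Not single-peaked.
Type 3 violates single-peakedness, so the profile is not single-peaked on this axis.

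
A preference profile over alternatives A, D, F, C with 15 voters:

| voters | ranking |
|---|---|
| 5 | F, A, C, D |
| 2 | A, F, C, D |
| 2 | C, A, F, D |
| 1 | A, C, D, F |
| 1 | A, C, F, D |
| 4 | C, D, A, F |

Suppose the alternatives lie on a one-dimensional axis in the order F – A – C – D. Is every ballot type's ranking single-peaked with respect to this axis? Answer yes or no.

yes

Axis positions: F=1, A=2, C=3, D=4.
Ballot type 1 (peak F at position 1): ranking walks positions 1-2-3-4, expanding outward from the peak — single-peaked.
Ballot type 2 (peak A at position 2): ranking walks positions 2-1-3-4, expanding outward from the peak — single-peaked.
Ballot type 3 (peak C at position 3): ranking walks positions 3-2-1-4, expanding outward from the peak — single-peaked.
Ballot type 4 (peak A at position 2): ranking walks positions 2-3-4-1, expanding outward from the peak — single-peaked.
Ballot type 5 (peak A at position 2): ranking walks positions 2-3-1-4, expanding outward from the peak — single-peaked.
Ballot type 6 (peak C at position 3): ranking walks positions 3-4-2-1, expanding outward from the peak — single-peaked.
Every ranking is single-peaked on this axis.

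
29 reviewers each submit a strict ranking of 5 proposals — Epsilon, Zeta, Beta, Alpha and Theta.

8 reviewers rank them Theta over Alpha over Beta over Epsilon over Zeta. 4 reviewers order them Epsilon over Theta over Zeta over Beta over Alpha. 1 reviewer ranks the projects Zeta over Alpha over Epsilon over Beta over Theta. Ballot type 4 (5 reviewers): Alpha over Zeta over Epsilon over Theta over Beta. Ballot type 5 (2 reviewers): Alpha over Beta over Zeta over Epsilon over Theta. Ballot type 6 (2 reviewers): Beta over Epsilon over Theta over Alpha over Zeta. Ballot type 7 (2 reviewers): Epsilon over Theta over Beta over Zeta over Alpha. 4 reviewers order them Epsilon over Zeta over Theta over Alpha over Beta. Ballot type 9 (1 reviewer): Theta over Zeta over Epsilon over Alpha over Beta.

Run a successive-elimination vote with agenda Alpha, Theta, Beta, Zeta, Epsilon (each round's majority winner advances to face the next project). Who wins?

Epsilon

Round 1: Alpha vs Theta — 8–21, Theta advances.
Round 2: Theta vs Beta — 24–5, Theta advances.
Round 3: Theta vs Zeta — 17–12, Theta advances.
Round 4: Theta vs Epsilon — 9–20, Epsilon advances.
The agenda winner is Epsilon.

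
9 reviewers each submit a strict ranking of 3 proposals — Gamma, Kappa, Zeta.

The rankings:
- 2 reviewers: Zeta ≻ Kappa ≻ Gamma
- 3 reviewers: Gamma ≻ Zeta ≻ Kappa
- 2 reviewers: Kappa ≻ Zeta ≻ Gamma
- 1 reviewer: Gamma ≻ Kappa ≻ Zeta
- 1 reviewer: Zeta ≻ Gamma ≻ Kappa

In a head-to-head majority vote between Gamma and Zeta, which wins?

Ballots ranking Gamma above Zeta: 3 + 1 = 4.
Ballots ranking Zeta above Gamma: 9 − 4 = 5.
Zeta wins the head-to-head 5–4.

Zeta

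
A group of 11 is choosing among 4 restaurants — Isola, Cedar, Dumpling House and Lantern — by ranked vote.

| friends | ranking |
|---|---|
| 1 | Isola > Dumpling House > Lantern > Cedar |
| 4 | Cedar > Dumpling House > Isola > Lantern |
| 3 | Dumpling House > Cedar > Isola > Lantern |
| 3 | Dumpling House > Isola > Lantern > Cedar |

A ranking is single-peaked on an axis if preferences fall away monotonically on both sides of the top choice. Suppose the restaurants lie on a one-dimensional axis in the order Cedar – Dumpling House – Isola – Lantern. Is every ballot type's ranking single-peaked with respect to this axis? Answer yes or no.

Axis positions: Cedar=1, Dumpling House=2, Isola=3, Lantern=4.
Ballot type 1 (peak Isola at position 3): ranking walks positions 3-2-4-1, expanding outward from the peak — single-peaked.
Ballot type 2 (peak Cedar at position 1): ranking walks positions 1-2-3-4, expanding outward from the peak — single-peaked.
Ballot type 3 (peak Dumpling House at position 2): ranking walks positions 2-1-3-4, expanding outward from the peak — single-peaked.
Ballot type 4 (peak Dumpling House at position 2): ranking walks positions 2-3-4-1, expanding outward from the peak — single-peaked.
Every ranking is single-peaked on this axis.

yes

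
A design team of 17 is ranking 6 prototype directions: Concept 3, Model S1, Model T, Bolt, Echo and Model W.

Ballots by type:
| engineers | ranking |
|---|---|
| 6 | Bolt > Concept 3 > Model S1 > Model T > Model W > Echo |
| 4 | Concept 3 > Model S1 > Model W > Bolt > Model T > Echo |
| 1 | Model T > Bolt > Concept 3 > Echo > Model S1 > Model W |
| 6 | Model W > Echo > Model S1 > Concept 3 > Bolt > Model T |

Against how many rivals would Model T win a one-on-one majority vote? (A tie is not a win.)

1

Model T against each rival (17 engineers):
Model T vs Concept 3: Model T is ranked higher on 1 ballot, Concept 3 on 16. Concept 3 wins 16–1.
Model T vs Model S1: Model T preferred on 1 ballot; Model S1 wins 16–1.
Model T vs Bolt: 1 for Model T, 16 for Bolt — Bolt by 16–1.
Model T–Echo: Model T 11–6.
Model T vs Model W: Model W, 10–7.
Model T beats Echo; loses to Concept 3, Model S1, Bolt, Model W — 1 pairwise win.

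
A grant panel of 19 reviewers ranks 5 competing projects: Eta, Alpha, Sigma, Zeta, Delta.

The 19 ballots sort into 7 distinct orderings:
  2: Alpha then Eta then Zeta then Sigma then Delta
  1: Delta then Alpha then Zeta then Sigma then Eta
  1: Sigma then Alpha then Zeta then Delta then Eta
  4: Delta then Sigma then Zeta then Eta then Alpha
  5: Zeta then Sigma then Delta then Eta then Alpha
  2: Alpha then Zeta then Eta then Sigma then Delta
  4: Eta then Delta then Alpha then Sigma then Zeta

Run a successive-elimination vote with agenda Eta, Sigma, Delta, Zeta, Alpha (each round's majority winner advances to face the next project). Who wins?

Alpha

Round 1: Eta vs Sigma — 8–11, Sigma advances.
Round 2: Sigma vs Delta — 10–9, Sigma advances.
Round 3: Sigma vs Zeta — 9–10, Zeta advances.
Round 4: Zeta vs Alpha — 9–10, Alpha advances.
Alpha survives the agenda.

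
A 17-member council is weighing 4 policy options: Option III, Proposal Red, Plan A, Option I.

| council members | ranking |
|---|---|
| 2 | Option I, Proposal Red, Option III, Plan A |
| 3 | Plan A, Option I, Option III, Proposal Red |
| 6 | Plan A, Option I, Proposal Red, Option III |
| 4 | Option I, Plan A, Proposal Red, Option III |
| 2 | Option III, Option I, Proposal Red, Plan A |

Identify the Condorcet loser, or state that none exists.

Option III

Pairwise majorities:
Option III vs Proposal Red: Proposal Red, 12–5.
Option III vs Plan A: 4 to 13, Plan A.
Option III vs Option I: Option III is ranked higher on 2 ballots, Option I on 15. Option I wins 15–2.
Proposal Red vs Plan A: Plan A wins 13–4.
Proposal Red vs Option I: Proposal Red is ranked higher on 0 ballots, Option I on 17. Option I wins 17–0.
Plan A vs Option I: 3+6 = 9 for Plan A, 8 for Option I — Plan A by 9–8.
Only Option III has no wins; Option III is the Condorcet loser.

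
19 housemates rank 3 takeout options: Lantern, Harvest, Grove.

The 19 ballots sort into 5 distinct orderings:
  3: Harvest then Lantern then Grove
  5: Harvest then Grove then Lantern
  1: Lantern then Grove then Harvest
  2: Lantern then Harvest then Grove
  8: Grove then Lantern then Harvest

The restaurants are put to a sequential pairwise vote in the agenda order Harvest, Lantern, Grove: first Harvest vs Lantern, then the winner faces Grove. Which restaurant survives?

Round 1: Harvest vs Lantern — 8–11, Lantern advances.
Round 2: Lantern vs Grove — 6–13, Grove advances.
Grove survives the agenda.

Grove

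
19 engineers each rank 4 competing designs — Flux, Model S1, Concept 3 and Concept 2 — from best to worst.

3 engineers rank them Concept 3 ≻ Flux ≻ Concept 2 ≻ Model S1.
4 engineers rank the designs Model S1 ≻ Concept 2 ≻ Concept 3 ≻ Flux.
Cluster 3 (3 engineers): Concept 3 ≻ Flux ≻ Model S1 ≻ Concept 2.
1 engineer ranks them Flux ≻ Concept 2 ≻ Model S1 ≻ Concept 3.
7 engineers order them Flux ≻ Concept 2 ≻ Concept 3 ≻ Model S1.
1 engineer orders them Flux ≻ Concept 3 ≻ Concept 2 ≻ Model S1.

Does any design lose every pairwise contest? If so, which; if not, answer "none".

Model S1

Head-to-head results (19 engineers):
Flux vs Model S1: Flux wins 15–4.
Flux vs Concept 3: 9 to 10, Concept 3.
Flux vs Concept 2: Flux wins 15–4.
Model S1 vs Concept 3: 5 to 14, Concept 3.
Model S1 vs Concept 2: Concept 2, 12–7.
Concept 3–Concept 2: Concept 2 12–7.
Only Model S1 has no wins; Model S1 is the Condorcet loser.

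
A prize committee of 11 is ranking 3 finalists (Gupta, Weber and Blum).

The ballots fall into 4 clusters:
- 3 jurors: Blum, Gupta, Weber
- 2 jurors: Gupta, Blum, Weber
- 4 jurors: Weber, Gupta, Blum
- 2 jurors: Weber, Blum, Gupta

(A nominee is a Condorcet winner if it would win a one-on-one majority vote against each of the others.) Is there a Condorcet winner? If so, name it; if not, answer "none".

Weber

Check each pair by majority over 11 ballots:
Gupta–Weber: Weber 6–5.
Gupta–Blum: Gupta 6–5.
Weber vs Blum: Weber wins 6–5.
Weber wins every pairwise contest, so Weber is the Condorcet winner.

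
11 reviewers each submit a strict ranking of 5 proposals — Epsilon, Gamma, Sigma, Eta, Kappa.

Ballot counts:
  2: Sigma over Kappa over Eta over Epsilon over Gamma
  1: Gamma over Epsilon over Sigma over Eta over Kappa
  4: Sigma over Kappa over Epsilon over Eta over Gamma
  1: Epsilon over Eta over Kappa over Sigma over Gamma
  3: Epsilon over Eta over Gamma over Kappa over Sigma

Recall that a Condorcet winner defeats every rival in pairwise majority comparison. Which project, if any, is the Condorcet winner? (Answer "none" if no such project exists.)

Check each pair by majority over 11 ballots:
Epsilon vs Gamma: 2+4+1+3 = 10 for Epsilon, 1 for Gamma — Epsilon by 10–1.
Epsilon vs Sigma: 5 to 6, Sigma.
Epsilon vs Eta: Epsilon preferred on 1+4+1+3 = 9 ballots; Epsilon wins 9–2.
Epsilon vs Kappa: 1+1+3 = 5 for Epsilon, 6 for Kappa — Kappa by 6–5.
Gamma vs Sigma: 1+3 = 4 for Gamma, 7 for Sigma — Sigma by 7–4.
Gamma vs Eta: 1 for Gamma, 10 for Eta — Eta by 10–1.
Gamma vs Kappa: Gamma is ranked higher on 1+3 = 4 ballots, Kappa on 7. Kappa wins 7–4.
Sigma vs Eta: Sigma is ranked higher on 2+1+4 = 7 ballots, Eta on 4. Sigma wins 7–4.
Sigma vs Kappa: 2+1+4 = 7 for Sigma, 4 for Kappa — Sigma by 7–4.
Eta vs Kappa: 5 to 6, Kappa.
Sigma defeats every rival head-to-head and is the Condorcet winner.

Sigma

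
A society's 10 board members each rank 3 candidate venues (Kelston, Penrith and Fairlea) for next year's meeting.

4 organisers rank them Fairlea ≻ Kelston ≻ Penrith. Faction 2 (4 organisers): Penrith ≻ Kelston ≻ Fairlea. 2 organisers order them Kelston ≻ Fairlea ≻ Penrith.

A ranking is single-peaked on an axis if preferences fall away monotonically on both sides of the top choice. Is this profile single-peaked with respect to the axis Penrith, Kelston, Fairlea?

yes

Axis positions: Penrith=1, Kelston=2, Fairlea=3.
Faction 1 (peak Fairlea at position 3): ranking walks positions 3-2-1, expanding outward from the peak — single-peaked.
Faction 2 (peak Penrith at position 1): ranking walks positions 1-2-3, expanding outward from the peak — single-peaked.
Faction 3 (peak Kelston at position 2): ranking walks positions 2-3-1, expanding outward from the peak — single-peaked.
Every ranking is single-peaked on this axis.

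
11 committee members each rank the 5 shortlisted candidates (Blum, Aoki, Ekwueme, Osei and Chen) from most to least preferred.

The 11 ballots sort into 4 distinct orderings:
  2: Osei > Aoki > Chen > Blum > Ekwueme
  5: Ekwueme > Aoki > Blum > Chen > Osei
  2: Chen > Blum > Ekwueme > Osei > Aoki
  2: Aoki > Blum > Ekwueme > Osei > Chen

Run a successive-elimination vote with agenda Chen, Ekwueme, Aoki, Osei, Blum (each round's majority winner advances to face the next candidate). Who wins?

Blum

Round 1: Chen vs Ekwueme — 4–7, Ekwueme advances.
Round 2: Ekwueme vs Aoki — 7–4, Ekwueme advances.
Round 3: Ekwueme vs Osei — 9–2, Ekwueme advances.
Round 4: Ekwueme vs Blum — 5–6, Blum advances.
Blum survives the agenda.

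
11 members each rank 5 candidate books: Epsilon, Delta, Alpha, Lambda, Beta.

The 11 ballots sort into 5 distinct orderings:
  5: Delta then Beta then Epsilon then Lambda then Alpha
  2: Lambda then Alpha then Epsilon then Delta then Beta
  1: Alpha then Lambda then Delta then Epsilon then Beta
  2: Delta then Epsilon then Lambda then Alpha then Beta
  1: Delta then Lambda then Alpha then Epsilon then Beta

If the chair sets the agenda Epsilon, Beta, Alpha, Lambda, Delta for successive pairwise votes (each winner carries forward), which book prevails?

Delta

Round 1: Epsilon vs Beta — 6–5, Epsilon advances.
Round 2: Epsilon vs Alpha — 7–4, Epsilon advances.
Round 3: Epsilon vs Lambda — 7–4, Epsilon advances.
Round 4: Epsilon vs Delta — 2–9, Delta advances.
Delta survives the agenda.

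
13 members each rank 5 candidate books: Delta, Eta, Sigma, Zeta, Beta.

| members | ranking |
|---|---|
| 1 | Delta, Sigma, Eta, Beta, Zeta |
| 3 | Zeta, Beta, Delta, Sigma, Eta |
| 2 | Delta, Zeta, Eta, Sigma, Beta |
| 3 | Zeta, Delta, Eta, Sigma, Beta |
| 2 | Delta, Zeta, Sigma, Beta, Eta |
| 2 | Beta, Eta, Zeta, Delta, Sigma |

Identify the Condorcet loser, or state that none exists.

Pairwise majorities:
Delta vs Eta: Delta preferred on 1+3+2+3+2 = 11 ballots; Delta wins 11–2.
Delta vs Sigma: 1+3+2+3+2+2 = 13 for Delta, 0 for Sigma — Delta by 13–0.
Delta vs Zeta: Zeta, 8–5.
Delta vs Beta: Delta preferred on 1+2+3+2 = 8 ballots; Delta wins 8–5.
Eta vs Sigma: Eta wins 7–6.
Eta–Zeta: Zeta 10–3.
Eta vs Beta: Eta preferred on 1+2+3 = 6 ballots; Beta wins 7–6.
Sigma vs Zeta: 1 for Sigma, 12 for Zeta — Zeta by 12–1.
Sigma vs Beta: 8 to 5, Sigma.
Zeta vs Beta: Zeta, 10–3.
Every book wins at least one matchup (Delta beats Eta; Eta beats Sigma; Sigma beats Beta; Zeta beats Delta; Beta beats Eta), so there is no Condorcet loser.

none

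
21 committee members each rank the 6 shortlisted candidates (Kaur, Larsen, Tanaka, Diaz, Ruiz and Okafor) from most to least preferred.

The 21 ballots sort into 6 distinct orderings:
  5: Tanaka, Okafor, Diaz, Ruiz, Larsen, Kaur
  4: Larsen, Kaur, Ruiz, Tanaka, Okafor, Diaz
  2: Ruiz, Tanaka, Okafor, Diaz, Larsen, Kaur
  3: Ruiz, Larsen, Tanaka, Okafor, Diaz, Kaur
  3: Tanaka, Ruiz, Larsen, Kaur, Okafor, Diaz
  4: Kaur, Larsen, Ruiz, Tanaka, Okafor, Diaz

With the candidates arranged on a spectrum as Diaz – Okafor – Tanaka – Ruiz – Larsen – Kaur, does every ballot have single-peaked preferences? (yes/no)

yes

Axis positions: Diaz=1, Okafor=2, Tanaka=3, Ruiz=4, Larsen=5, Kaur=6.
Ballot type 1 (peak Tanaka at position 3): ranking walks positions 3-2-1-4-5-6, expanding outward from the peak — single-peaked.
Ballot type 2 (peak Larsen at position 5): ranking walks positions 5-6-4-3-2-1, expanding outward from the peak — single-peaked.
Ballot type 3 (peak Ruiz at position 4): ranking walks positions 4-3-2-1-5-6, expanding outward from the peak — single-peaked.
Ballot type 4 (peak Ruiz at position 4): ranking walks positions 4-5-3-2-1-6, expanding outward from the peak — single-peaked.
Ballot type 5 (peak Tanaka at position 3): ranking walks positions 3-4-5-6-2-1, expanding outward from the peak — single-peaked.
Ballot type 6 (peak Kaur at position 6): ranking walks positions 6-5-4-3-2-1, expanding outward from the peak — single-peaked.
Every ranking is single-peaked on this axis.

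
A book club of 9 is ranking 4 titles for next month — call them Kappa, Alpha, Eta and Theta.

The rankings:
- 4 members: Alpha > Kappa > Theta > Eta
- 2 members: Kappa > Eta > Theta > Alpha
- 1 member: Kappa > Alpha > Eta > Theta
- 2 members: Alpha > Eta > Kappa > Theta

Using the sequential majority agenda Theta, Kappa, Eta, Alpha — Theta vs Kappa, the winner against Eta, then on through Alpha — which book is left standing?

Alpha

Round 1: Theta vs Kappa — 0–9, Kappa advances.
Round 2: Kappa vs Eta — 7–2, Kappa advances.
Round 3: Kappa vs Alpha — 3–6, Alpha advances.
Alpha survives the agenda.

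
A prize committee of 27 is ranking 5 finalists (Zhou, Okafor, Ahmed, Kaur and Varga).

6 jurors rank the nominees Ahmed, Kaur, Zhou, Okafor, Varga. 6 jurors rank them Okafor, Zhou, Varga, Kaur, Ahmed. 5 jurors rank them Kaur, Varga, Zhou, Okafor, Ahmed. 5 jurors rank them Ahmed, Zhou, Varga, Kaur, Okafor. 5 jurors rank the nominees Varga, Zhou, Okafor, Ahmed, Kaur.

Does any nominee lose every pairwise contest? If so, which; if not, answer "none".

Pairwise majorities:
Zhou vs Okafor: Zhou, 21–6.
Zhou vs Ahmed: 16 to 11, Zhou.
Zhou vs Kaur: Zhou, 16–11.
Zhou vs Varga: Zhou wins 17–10.
Okafor vs Ahmed: 16 to 11, Okafor.
Okafor vs Kaur: Kaur, 16–11.
Okafor vs Varga: Okafor is ranked higher on 6+6 = 12 ballots, Varga on 15. Varga wins 15–12.
Ahmed–Kaur: Ahmed 16–11.
Ahmed vs Varga: 11 to 16, Varga.
Kaur vs Varga: Kaur is ranked higher on 6+5 = 11 ballots, Varga on 16. Varga wins 16–11.
No nominee is winless: Zhou beats Okafor; Okafor beats Ahmed; Ahmed beats Kaur; Kaur beats Okafor; Varga beats Okafor. There is no Condorcet loser.

none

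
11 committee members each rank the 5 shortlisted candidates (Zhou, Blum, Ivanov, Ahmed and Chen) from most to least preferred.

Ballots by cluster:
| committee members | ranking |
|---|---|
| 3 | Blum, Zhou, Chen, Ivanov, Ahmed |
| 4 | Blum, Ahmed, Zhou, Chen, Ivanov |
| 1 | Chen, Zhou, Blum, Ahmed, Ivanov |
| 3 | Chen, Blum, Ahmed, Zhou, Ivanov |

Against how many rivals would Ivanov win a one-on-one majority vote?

0

Ivanov against each rival (11 committee members):
Ivanov vs Zhou: Ivanov preferred on 0 ballots; Zhou wins 11–0.
Ivanov vs Blum: Ivanov preferred on 0 ballots; Blum wins 11–0.
Ivanov vs Ahmed: Ivanov preferred on 3 ballots; Ahmed wins 8–3.
Ivanov–Chen: Chen 11–0.
Ivanov beats no one; loses to Zhou, Blum, Ahmed, Chen — 0 pairwise wins.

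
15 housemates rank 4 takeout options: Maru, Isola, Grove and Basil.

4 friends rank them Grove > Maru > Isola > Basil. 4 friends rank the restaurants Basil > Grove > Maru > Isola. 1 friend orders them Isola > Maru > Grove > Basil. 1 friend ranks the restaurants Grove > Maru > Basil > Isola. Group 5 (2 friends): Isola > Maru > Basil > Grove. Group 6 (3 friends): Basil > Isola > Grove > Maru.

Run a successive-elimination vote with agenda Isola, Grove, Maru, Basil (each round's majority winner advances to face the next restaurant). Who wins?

Round 1: Isola vs Grove — 6–9, Grove advances.
Round 2: Grove vs Maru — 12–3, Grove advances.
Round 3: Grove vs Basil — 6–9, Basil advances.
Basil survives the agenda.

Basil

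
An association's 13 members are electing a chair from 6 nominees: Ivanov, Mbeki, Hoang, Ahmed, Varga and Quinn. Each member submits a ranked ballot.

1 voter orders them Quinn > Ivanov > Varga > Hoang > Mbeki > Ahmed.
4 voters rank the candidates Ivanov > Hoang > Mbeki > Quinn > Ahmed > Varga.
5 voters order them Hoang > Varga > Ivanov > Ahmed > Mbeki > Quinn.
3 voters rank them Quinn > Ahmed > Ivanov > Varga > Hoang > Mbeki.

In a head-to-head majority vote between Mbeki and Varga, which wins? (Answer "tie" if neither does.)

Varga

Ballots ranking Mbeki above Varga: 4.
Ballots ranking Varga above Mbeki: 13 − 4 = 9.
Varga wins the head-to-head 9–4.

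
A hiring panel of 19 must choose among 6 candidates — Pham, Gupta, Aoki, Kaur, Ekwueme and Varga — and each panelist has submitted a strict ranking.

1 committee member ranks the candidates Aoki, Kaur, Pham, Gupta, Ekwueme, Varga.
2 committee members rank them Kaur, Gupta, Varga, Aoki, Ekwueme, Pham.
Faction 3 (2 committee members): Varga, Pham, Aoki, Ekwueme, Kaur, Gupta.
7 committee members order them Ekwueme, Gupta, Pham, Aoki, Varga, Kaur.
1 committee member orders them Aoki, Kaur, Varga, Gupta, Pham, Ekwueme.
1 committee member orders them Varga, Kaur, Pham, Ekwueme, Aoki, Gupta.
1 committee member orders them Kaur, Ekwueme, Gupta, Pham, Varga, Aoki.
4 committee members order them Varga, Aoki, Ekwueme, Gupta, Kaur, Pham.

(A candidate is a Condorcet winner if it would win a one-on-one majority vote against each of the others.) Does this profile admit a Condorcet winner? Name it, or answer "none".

Check each pair by majority over 19 ballots:
Pham vs Gupta: 4 to 15, Gupta.
Pham vs Aoki: Pham preferred on 2+7+1+1 = 11 ballots; Pham wins 11–8.
Pham vs Kaur: Pham preferred on 2+7 = 9 ballots; Kaur wins 10–9.
Pham vs Ekwueme: 1+2+1+1 = 5 for Pham, 14 for Ekwueme — Ekwueme by 14–5.
Pham vs Varga: Pham preferred on 1+7+1 = 9 ballots; Varga wins 10–9.
Gupta vs Aoki: Gupta is ranked higher on 2+7+1 = 10 ballots, Aoki on 9. Gupta wins 10–9.
Gupta vs Kaur: Gupta is ranked higher on 7+4 = 11 ballots, Kaur on 8. Gupta wins 11–8.
Gupta vs Ekwueme: Gupta is ranked higher on 1+2+1 = 4 ballots, Ekwueme on 15. Ekwueme wins 15–4.
Gupta vs Varga: Gupta is ranked higher on 1+2+7+1 = 11 ballots, Varga on 8. Gupta wins 11–8.
Aoki vs Kaur: Aoki preferred on 1+2+7+1+4 = 15 ballots; Aoki wins 15–4.
Aoki vs Ekwueme: Aoki preferred on 1+2+2+1+4 = 10 ballots; Aoki wins 10–9.
Aoki vs Varga: 9 to 10, Varga.
Kaur vs Ekwueme: Kaur is ranked higher on 1+2+1+1+1 = 6 ballots, Ekwueme on 13. Ekwueme wins 13–6.
Kaur vs Varga: Kaur preferred on 1+2+1+1 = 5 ballots; Varga wins 14–5.
Ekwueme vs Varga: 9 to 10, Varga.
Each candidate drops at least one matchup (Pham loses to Gupta; Gupta loses to Ekwueme; Aoki loses to Pham; Kaur loses to Gupta; Ekwueme loses to Aoki; Varga loses to Gupta); the cycle Pham > Aoki > Kaur > Pham rules out a Condorcet winner.

none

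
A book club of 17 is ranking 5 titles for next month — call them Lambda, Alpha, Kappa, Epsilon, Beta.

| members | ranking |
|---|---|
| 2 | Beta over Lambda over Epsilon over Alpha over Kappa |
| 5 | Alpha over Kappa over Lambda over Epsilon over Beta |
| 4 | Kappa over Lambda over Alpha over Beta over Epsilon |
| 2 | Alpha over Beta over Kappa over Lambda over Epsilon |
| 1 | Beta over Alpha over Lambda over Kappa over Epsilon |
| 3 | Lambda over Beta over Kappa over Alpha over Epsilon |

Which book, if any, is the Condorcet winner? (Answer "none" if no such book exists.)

none

Check each pair by majority over 17 ballots:
Lambda–Alpha: Lambda 9–8.
Lambda vs Kappa: Kappa, 11–6.
Lambda vs Epsilon: Lambda wins 17–0.
Lambda vs Beta: Lambda, 12–5.
Alpha vs Kappa: Alpha wins 10–7.
Alpha–Epsilon: Alpha 15–2.
Alpha vs Beta: Alpha wins 11–6.
Kappa–Epsilon: Kappa 15–2.
Kappa vs Beta: Kappa, 9–8.
Epsilon vs Beta: Beta wins 12–5.
Every book loses at least once (Lambda loses to Kappa; Alpha loses to Lambda; Kappa loses to Alpha; Epsilon loses to Lambda; Beta loses to Lambda). The majority relation contains the cycle Lambda > Alpha > Kappa > Lambda, so there is no Condorcet winner.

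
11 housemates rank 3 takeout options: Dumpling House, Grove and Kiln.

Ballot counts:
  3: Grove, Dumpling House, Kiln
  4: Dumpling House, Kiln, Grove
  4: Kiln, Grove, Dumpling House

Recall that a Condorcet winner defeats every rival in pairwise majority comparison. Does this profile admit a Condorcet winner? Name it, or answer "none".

none

Pairwise majorities:
Dumpling House vs Grove: Dumpling House is ranked higher on 4 ballots, Grove on 7. Grove wins 7–4.
Dumpling House vs Kiln: Dumpling House preferred on 3+4 = 7 ballots; Dumpling House wins 7–4.
Grove vs Kiln: Grove preferred on 3 ballots; Kiln wins 8–3.
Each restaurant drops at least one matchup (Dumpling House loses to Grove; Grove loses to Kiln; Kiln loses to Dumpling House); the cycle Dumpling House beats Kiln beats Grove beats Dumpling House rules out a Condorcet winner.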